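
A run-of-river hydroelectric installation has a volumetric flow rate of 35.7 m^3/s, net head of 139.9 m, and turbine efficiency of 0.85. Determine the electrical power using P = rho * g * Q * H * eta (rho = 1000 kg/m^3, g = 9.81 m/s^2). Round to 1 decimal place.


Apply the hydropower formula P = rho * g * Q * H * eta
rho * g = 1000 * 9.81 = 9810.0
P = 9810.0 * 35.7 * 139.9 * 0.85
P = 41646054.6 W

41646054.6


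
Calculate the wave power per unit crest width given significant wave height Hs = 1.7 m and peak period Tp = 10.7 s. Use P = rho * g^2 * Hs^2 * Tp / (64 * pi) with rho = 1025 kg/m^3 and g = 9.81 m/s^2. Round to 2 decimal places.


Apply wave power formula:
  g^2 = 9.81^2 = 96.2361
  Hs^2 = 1.7^2 = 2.89
  Numerator = rho * g^2 * Hs^2 * Tp = 1025 * 96.2361 * 2.89 * 10.7 = 3050306.64
  Denominator = 64 * pi = 201.0619
  P = 3050306.64 / 201.0619 = 15170.98 W/m

15170.98


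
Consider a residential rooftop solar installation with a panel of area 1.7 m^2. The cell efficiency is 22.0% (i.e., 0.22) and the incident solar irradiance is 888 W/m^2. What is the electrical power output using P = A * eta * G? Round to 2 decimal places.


Use the solar power formula P = A * eta * G.
Given: A = 1.7 m^2, eta = 0.22, G = 888 W/m^2
P = 1.7 * 0.22 * 888
P = 332.11 W

332.11


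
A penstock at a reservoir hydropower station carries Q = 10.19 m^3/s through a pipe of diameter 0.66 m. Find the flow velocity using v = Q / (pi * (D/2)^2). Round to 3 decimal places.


Compute pipe cross-sectional area:
  A = pi * (D/2)^2 = pi * (0.66/2)^2 = 0.3421 m^2
Calculate velocity:
  v = Q / A = 10.19 / 0.3421
  v = 29.785 m/s

29.785


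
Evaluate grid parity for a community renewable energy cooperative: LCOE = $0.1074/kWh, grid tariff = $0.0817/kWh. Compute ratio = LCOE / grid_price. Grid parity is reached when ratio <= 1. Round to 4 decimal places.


Compare LCOE to grid price:
  LCOE = $0.1074/kWh, Grid price = $0.0817/kWh
  Ratio = LCOE / grid_price = 0.1074 / 0.0817 = 1.3146
  Grid parity achieved (ratio <= 1)? no

1.3146


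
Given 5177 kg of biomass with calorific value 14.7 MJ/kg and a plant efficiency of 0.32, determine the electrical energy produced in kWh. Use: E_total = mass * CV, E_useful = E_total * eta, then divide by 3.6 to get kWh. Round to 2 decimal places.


Total energy = mass * CV = 5177 * 14.7 = 76101.9 MJ
Useful energy = total * eta = 76101.9 * 0.32 = 24352.61 MJ
Convert to kWh: 24352.61 / 3.6
Useful energy = 6764.61 kWh

6764.61


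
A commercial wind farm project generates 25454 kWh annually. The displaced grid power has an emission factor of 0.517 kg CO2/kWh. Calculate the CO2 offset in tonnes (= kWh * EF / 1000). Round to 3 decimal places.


CO2 offset in kg = generation * emission_factor
CO2 offset = 25454 * 0.517 = 13159.72 kg
Convert to tonnes:
  CO2 offset = 13159.72 / 1000 = 13.160 tonnes

13.160


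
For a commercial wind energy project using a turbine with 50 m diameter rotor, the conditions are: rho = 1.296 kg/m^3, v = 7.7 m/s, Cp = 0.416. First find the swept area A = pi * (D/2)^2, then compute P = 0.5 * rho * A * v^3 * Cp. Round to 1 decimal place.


Step 1 -- Compute swept area:
  A = pi * (D/2)^2 = pi * (50/2)^2 = 1963.5 m^2
Step 2 -- Apply wind power equation:
  P = 0.5 * rho * A * v^3 * Cp
  v^3 = 7.7^3 = 456.533
  P = 0.5 * 1.296 * 1963.5 * 456.533 * 0.416
  P = 241640.9 W

241640.9


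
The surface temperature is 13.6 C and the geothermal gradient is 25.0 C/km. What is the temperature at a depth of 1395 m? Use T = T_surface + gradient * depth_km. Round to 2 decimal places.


Convert depth to km: 1395 / 1000 = 1.395 km
Temperature increase = gradient * depth_km = 25.0 * 1.395 = 34.88 C
Temperature at depth = T_surface + delta_T = 13.6 + 34.88
T = 48.48 C

48.48


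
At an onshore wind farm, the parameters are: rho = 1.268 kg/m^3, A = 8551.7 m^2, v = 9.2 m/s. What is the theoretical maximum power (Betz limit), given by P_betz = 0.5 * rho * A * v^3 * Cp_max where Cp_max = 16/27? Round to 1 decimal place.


The Betz coefficient Cp_max = 16/27 = 0.5926
v^3 = 9.2^3 = 778.688
P_betz = 0.5 * rho * A * v^3 * Cp_max
P_betz = 0.5 * 1.268 * 8551.7 * 778.688 * 0.5926
P_betz = 2501850.9 W

2501850.9


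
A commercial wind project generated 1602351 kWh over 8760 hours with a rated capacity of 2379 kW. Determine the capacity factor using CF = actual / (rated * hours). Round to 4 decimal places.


Capacity factor = actual output / maximum possible output
Maximum possible = rated * hours = 2379 * 8760 = 20840040 kWh
CF = 1602351 / 20840040
CF = 0.0769

0.0769


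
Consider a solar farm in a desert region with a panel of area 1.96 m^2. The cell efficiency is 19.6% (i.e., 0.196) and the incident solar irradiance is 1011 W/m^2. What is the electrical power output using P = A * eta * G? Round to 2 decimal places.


Use the solar power formula P = A * eta * G.
Given: A = 1.96 m^2, eta = 0.196, G = 1011 W/m^2
P = 1.96 * 0.196 * 1011
P = 388.39 W

388.39


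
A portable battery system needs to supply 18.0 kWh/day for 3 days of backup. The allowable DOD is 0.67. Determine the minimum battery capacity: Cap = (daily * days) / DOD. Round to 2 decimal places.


Total energy needed = daily * days = 18.0 * 3 = 54.0 kWh
Account for depth of discharge:
  Cap = total_energy / DOD = 54.0 / 0.67
  Cap = 80.60 kWh

80.60


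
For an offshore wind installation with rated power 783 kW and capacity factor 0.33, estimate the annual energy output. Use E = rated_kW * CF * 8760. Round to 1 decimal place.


Annual energy = rated_kW * capacity_factor * hours_per_year
Given: P_rated = 783 kW, CF = 0.33, hours = 8760
E = 783 * 0.33 * 8760
E = 2263496.4 kWh

2263496.4


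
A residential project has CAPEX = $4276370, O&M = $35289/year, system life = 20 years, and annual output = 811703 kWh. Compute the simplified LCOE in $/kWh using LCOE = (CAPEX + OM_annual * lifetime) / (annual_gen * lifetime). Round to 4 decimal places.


Total cost = CAPEX + OM * lifetime = 4276370 + 35289 * 20 = 4276370 + 705780 = 4982150
Total generation = annual * lifetime = 811703 * 20 = 16234060 kWh
LCOE = 4982150 / 16234060
LCOE = 0.3069 $/kWh

0.3069


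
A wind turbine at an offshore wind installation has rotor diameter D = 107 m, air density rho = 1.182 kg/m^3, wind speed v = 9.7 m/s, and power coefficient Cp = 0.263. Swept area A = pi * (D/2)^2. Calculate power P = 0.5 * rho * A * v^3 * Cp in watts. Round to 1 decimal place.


Step 1 -- Compute swept area:
  A = pi * (D/2)^2 = pi * (107/2)^2 = 8992.02 m^2
Step 2 -- Apply wind power equation:
  P = 0.5 * rho * A * v^3 * Cp
  v^3 = 9.7^3 = 912.673
  P = 0.5 * 1.182 * 8992.02 * 912.673 * 0.263
  P = 1275604.0 W

1275604.0


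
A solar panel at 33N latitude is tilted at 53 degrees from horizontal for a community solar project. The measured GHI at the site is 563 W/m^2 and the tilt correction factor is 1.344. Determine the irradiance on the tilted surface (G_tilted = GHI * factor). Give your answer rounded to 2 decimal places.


Identify the given values:
  GHI = 563 W/m^2, tilt correction factor = 1.344
Apply the formula G_tilted = GHI * factor:
  G_tilted = 563 * 1.344
  G_tilted = 756.67 W/m^2

756.67


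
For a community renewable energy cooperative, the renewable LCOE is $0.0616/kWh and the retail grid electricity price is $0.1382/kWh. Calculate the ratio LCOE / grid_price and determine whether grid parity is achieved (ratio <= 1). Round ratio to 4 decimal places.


Compare LCOE to grid price:
  LCOE = $0.0616/kWh, Grid price = $0.1382/kWh
  Ratio = LCOE / grid_price = 0.0616 / 0.1382 = 0.4457
  Grid parity achieved (ratio <= 1)? yes

0.4457


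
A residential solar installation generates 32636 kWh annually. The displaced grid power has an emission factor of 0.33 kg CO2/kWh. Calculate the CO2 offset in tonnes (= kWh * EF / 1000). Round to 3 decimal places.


CO2 offset in kg = generation * emission_factor
CO2 offset = 32636 * 0.33 = 10769.88 kg
Convert to tonnes:
  CO2 offset = 10769.88 / 1000 = 10.770 tonnes

10.770


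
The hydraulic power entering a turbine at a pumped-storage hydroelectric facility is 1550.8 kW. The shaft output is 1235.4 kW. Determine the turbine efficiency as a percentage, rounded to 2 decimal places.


Turbine efficiency = (output power / input power) * 100
eta = (1235.4 / 1550.8) * 100
eta = 79.66%

79.66


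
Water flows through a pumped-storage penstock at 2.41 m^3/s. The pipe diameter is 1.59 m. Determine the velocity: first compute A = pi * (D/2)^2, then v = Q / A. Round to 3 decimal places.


Compute pipe cross-sectional area:
  A = pi * (D/2)^2 = pi * (1.59/2)^2 = 1.9856 m^2
Calculate velocity:
  v = Q / A = 2.41 / 1.9856
  v = 1.214 m/s

1.214


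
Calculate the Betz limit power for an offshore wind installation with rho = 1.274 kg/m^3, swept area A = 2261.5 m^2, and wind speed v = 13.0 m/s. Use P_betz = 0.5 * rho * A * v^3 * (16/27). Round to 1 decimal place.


The Betz coefficient Cp_max = 16/27 = 0.5926
v^3 = 13.0^3 = 2197.0
P_betz = 0.5 * rho * A * v^3 * Cp_max
P_betz = 0.5 * 1.274 * 2261.5 * 2197.0 * 0.5926
P_betz = 1875522.6 W

1875522.6


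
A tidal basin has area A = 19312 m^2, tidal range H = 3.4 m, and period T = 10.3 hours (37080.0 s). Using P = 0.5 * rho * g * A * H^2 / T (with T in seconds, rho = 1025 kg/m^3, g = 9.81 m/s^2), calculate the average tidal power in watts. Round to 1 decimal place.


Convert period to seconds: T = 10.3 * 3600 = 37080.0 s
H^2 = 3.4^2 = 11.56
P = 0.5 * rho * g * A * H^2 / T
P = 0.5 * 1025 * 9.81 * 19312 * 11.56 / 37080.0
P = 30269.7 W

30269.7


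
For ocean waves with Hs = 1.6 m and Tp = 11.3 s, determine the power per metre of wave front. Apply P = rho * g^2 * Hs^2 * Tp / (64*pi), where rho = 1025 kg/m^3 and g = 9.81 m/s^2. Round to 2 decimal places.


Apply wave power formula:
  g^2 = 9.81^2 = 96.2361
  Hs^2 = 1.6^2 = 2.56
  Numerator = rho * g^2 * Hs^2 * Tp = 1025 * 96.2361 * 2.56 * 11.3 = 2853515.85
  Denominator = 64 * pi = 201.0619
  P = 2853515.85 / 201.0619 = 14192.22 W/m

14192.22


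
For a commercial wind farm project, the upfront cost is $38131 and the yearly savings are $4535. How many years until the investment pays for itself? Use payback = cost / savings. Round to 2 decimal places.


Simple payback period = initial cost / annual savings
Payback = 38131 / 4535
Payback = 8.41 years

8.41


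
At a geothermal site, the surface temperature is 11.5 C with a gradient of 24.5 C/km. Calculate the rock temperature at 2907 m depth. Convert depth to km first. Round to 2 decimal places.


Convert depth to km: 2907 / 1000 = 2.907 km
Temperature increase = gradient * depth_km = 24.5 * 2.907 = 71.22 C
Temperature at depth = T_surface + delta_T = 11.5 + 71.22
T = 82.72 C

82.72


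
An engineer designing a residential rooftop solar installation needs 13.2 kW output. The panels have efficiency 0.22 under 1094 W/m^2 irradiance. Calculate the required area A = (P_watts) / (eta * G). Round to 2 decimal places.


Convert target power to watts: P = 13.2 * 1000 = 13200.0 W
Compute denominator: eta * G = 0.22 * 1094 = 240.68
Required area A = P / (eta * G) = 13200.0 / 240.68
A = 54.84 m^2

54.84


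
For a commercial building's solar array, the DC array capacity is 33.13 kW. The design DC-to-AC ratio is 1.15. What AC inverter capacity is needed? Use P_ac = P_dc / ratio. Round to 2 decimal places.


The inverter AC capacity is determined by the DC/AC ratio.
Given: P_dc = 33.13 kW, DC/AC ratio = 1.15
P_ac = P_dc / ratio = 33.13 / 1.15
P_ac = 28.81 kW

28.81


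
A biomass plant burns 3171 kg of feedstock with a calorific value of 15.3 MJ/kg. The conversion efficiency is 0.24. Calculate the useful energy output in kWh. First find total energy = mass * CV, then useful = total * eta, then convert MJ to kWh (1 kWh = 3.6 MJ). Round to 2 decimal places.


Total energy = mass * CV = 3171 * 15.3 = 48516.3 MJ
Useful energy = total * eta = 48516.3 * 0.24 = 11643.91 MJ
Convert to kWh: 11643.91 / 3.6
Useful energy = 3234.42 kWh

3234.42


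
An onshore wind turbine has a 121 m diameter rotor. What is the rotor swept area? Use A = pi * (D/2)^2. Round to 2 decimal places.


Compute the rotor radius:
  r = D / 2 = 121 / 2 = 60.5 m
Calculate swept area:
  A = pi * r^2 = pi * 60.5^2
  A = 11499.01 m^2

11499.01


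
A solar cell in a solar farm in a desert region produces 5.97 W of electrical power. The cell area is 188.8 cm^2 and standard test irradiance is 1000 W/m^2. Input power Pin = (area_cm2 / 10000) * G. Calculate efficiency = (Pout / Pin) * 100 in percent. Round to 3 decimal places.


First compute the input power:
  Pin = area_cm2 / 10000 * G = 188.8 / 10000 * 1000 = 18.88 W
Then compute efficiency:
  Efficiency = (Pout / Pin) * 100 = (5.97 / 18.88) * 100
  Efficiency = 31.621%

31.621


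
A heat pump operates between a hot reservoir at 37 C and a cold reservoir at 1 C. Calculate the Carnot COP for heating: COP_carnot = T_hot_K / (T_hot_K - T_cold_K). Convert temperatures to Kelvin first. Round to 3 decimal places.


Convert to Kelvin:
  T_hot = 37 + 273.15 = 310.15 K
  T_cold = 1 + 273.15 = 274.15 K
Apply Carnot COP formula:
  COP = T_hot_K / (T_hot_K - T_cold_K) = 310.15 / 36.0
  COP = 8.615

8.615


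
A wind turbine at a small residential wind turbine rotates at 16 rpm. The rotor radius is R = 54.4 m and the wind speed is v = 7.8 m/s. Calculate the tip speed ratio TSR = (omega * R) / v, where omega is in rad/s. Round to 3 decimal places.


Convert rotational speed to rad/s:
  omega = 16 * 2 * pi / 60 = 1.6755 rad/s
Compute tip speed:
  v_tip = omega * R = 1.6755 * 54.4 = 91.148 m/s
Tip speed ratio:
  TSR = v_tip / v_wind = 91.148 / 7.8 = 11.686

11.686


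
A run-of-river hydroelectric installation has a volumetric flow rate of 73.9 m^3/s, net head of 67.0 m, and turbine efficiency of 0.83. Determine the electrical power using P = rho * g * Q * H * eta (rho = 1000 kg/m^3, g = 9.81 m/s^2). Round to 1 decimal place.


Apply the hydropower formula P = rho * g * Q * H * eta
rho * g = 1000 * 9.81 = 9810.0
P = 9810.0 * 73.9 * 67.0 * 0.83
P = 40314970.0 W

40314970.0


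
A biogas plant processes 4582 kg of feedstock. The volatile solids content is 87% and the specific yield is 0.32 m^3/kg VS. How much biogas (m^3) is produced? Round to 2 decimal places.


Compute volatile solids:
  VS = mass * VS_fraction = 4582 * 0.87 = 3986.34 kg
Calculate biogas volume:
  Biogas = VS * specific_yield = 3986.34 * 0.32
  Biogas = 1275.63 m^3

1275.63


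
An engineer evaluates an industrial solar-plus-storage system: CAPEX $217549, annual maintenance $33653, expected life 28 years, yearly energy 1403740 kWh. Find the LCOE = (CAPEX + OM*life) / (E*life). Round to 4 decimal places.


Total cost = CAPEX + OM * lifetime = 217549 + 33653 * 28 = 217549 + 942284 = 1159833
Total generation = annual * lifetime = 1403740 * 28 = 39304720 kWh
LCOE = 1159833 / 39304720
LCOE = 0.0295 $/kWh

0.0295


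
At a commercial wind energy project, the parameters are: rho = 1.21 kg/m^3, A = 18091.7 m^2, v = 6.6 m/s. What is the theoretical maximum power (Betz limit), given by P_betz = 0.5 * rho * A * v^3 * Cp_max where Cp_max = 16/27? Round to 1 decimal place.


The Betz coefficient Cp_max = 16/27 = 0.5926
v^3 = 6.6^3 = 287.496
P_betz = 0.5 * rho * A * v^3 * Cp_max
P_betz = 0.5 * 1.21 * 18091.7 * 287.496 * 0.5926
P_betz = 1864759.3 W

1864759.3


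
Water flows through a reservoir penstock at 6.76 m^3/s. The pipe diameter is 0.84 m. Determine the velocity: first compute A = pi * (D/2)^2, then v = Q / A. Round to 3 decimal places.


Compute pipe cross-sectional area:
  A = pi * (D/2)^2 = pi * (0.84/2)^2 = 0.5542 m^2
Calculate velocity:
  v = Q / A = 6.76 / 0.5542
  v = 12.198 m/s

12.198


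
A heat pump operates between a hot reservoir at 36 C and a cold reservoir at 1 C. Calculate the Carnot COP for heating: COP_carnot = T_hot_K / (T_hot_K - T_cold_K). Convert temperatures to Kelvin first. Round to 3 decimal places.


Convert to Kelvin:
  T_hot = 36 + 273.15 = 309.15 K
  T_cold = 1 + 273.15 = 274.15 K
Apply Carnot COP formula:
  COP = T_hot_K / (T_hot_K - T_cold_K) = 309.15 / 35.0
  COP = 8.833

8.833


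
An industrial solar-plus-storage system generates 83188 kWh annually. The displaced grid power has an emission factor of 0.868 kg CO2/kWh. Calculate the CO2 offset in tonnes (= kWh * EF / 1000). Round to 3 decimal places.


CO2 offset in kg = generation * emission_factor
CO2 offset = 83188 * 0.868 = 72207.18 kg
Convert to tonnes:
  CO2 offset = 72207.18 / 1000 = 72.207 tonnes

72.207


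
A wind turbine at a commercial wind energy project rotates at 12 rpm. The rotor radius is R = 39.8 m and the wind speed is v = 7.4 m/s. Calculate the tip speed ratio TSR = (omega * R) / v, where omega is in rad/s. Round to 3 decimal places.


Convert rotational speed to rad/s:
  omega = 12 * 2 * pi / 60 = 1.2566 rad/s
Compute tip speed:
  v_tip = omega * R = 1.2566 * 39.8 = 50.014 m/s
Tip speed ratio:
  TSR = v_tip / v_wind = 50.014 / 7.4 = 6.759

6.759


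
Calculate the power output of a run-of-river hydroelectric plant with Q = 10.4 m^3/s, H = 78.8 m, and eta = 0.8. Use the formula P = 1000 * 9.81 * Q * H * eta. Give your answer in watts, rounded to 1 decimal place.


Apply the hydropower formula P = rho * g * Q * H * eta
rho * g = 1000 * 9.81 = 9810.0
P = 9810.0 * 10.4 * 78.8 * 0.8
P = 6431593.0 W

6431593.0


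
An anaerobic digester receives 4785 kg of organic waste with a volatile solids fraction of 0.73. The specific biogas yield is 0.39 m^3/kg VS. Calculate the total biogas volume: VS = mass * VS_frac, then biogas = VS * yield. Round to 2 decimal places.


Compute volatile solids:
  VS = mass * VS_fraction = 4785 * 0.73 = 3493.05 kg
Calculate biogas volume:
  Biogas = VS * specific_yield = 3493.05 * 0.39
  Biogas = 1362.29 m^3

1362.29


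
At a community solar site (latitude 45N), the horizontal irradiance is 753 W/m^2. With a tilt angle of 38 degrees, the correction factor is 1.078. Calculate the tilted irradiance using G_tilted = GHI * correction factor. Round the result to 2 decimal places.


Identify the given values:
  GHI = 753 W/m^2, tilt correction factor = 1.078
Apply the formula G_tilted = GHI * factor:
  G_tilted = 753 * 1.078
  G_tilted = 811.73 W/m^2

811.73


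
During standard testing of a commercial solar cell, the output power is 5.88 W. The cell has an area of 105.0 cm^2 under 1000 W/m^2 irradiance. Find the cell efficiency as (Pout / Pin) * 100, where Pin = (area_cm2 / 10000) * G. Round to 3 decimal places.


First compute the input power:
  Pin = area_cm2 / 10000 * G = 105.0 / 10000 * 1000 = 10.5 W
Then compute efficiency:
  Efficiency = (Pout / Pin) * 100 = (5.88 / 10.5) * 100
  Efficiency = 56.000%

56.000


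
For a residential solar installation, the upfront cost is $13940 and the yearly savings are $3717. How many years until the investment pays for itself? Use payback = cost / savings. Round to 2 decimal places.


Simple payback period = initial cost / annual savings
Payback = 13940 / 3717
Payback = 3.75 years

3.75


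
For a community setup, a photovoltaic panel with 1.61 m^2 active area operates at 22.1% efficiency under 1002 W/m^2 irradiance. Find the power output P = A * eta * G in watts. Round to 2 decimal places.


Use the solar power formula P = A * eta * G.
Given: A = 1.61 m^2, eta = 0.221, G = 1002 W/m^2
P = 1.61 * 0.221 * 1002
P = 356.52 W

356.52


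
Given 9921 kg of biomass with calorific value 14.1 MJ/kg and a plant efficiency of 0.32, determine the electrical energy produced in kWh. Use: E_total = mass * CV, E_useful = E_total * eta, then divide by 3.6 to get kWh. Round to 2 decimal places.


Total energy = mass * CV = 9921 * 14.1 = 139886.1 MJ
Useful energy = total * eta = 139886.1 * 0.32 = 44763.55 MJ
Convert to kWh: 44763.55 / 3.6
Useful energy = 12434.32 kWh

12434.32


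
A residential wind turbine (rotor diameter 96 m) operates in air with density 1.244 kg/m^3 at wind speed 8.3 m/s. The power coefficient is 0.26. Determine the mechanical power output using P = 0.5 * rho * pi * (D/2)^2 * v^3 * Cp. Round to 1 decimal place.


Step 1 -- Compute swept area:
  A = pi * (D/2)^2 = pi * (96/2)^2 = 7238.23 m^2
Step 2 -- Apply wind power equation:
  P = 0.5 * rho * A * v^3 * Cp
  v^3 = 8.3^3 = 571.787
  P = 0.5 * 1.244 * 7238.23 * 571.787 * 0.26
  P = 669314.7 W

669314.7


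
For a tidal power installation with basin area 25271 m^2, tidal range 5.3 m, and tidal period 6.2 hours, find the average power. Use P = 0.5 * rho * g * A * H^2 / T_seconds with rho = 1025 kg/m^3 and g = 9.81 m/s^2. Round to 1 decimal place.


Convert period to seconds: T = 6.2 * 3600 = 22320.0 s
H^2 = 5.3^2 = 28.09
P = 0.5 * rho * g * A * H^2 / T
P = 0.5 * 1025 * 9.81 * 25271 * 28.09 / 22320.0
P = 159897.9 W

159897.9


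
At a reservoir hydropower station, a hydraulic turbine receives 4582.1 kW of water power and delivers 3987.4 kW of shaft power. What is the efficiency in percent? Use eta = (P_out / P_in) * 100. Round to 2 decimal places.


Turbine efficiency = (output power / input power) * 100
eta = (3987.4 / 4582.1) * 100
eta = 87.02%

87.02


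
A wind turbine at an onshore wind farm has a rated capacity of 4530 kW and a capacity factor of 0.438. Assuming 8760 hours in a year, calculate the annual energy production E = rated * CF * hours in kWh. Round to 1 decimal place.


Annual energy = rated_kW * capacity_factor * hours_per_year
Given: P_rated = 4530 kW, CF = 0.438, hours = 8760
E = 4530 * 0.438 * 8760
E = 17381066.4 kWh

17381066.4


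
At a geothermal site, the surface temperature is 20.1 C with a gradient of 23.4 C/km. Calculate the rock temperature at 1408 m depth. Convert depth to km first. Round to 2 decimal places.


Convert depth to km: 1408 / 1000 = 1.408 km
Temperature increase = gradient * depth_km = 23.4 * 1.408 = 32.95 C
Temperature at depth = T_surface + delta_T = 20.1 + 32.95
T = 53.05 C

53.05


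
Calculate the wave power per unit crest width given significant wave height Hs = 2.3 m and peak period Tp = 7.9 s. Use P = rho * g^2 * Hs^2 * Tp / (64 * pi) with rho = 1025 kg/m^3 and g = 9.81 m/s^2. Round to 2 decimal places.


Apply wave power formula:
  g^2 = 9.81^2 = 96.2361
  Hs^2 = 2.3^2 = 5.29
  Numerator = rho * g^2 * Hs^2 * Tp = 1025 * 96.2361 * 5.29 * 7.9 = 4122347.93
  Denominator = 64 * pi = 201.0619
  P = 4122347.93 / 201.0619 = 20502.88 W/m

20502.88


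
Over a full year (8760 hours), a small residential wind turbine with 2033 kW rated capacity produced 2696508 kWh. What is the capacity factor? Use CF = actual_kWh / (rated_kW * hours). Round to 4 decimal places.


Capacity factor = actual output / maximum possible output
Maximum possible = rated * hours = 2033 * 8760 = 17809080 kWh
CF = 2696508 / 17809080
CF = 0.1514

0.1514


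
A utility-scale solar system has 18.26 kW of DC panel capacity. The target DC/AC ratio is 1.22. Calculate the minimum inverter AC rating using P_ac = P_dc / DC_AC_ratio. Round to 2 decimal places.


The inverter AC capacity is determined by the DC/AC ratio.
Given: P_dc = 18.26 kW, DC/AC ratio = 1.22
P_ac = P_dc / ratio = 18.26 / 1.22
P_ac = 14.97 kW

14.97


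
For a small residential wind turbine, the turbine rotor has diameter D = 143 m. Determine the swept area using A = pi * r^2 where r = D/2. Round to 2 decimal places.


Compute the rotor radius:
  r = D / 2 = 143 / 2 = 71.5 m
Calculate swept area:
  A = pi * r^2 = pi * 71.5^2
  A = 16060.61 m^2

16060.61


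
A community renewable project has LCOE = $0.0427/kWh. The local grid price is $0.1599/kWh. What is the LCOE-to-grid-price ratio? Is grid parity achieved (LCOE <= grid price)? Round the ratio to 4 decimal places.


Compare LCOE to grid price:
  LCOE = $0.0427/kWh, Grid price = $0.1599/kWh
  Ratio = LCOE / grid_price = 0.0427 / 0.1599 = 0.2670
  Grid parity achieved (ratio <= 1)? yes

0.2670


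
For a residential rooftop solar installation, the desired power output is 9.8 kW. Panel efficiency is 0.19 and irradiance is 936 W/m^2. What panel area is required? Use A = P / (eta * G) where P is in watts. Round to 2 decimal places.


Convert target power to watts: P = 9.8 * 1000 = 9800.0 W
Compute denominator: eta * G = 0.19 * 936 = 177.84
Required area A = P / (eta * G) = 9800.0 / 177.84
A = 55.11 m^2

55.11


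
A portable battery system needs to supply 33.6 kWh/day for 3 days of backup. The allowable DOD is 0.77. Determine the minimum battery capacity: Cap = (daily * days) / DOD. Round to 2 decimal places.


Total energy needed = daily * days = 33.6 * 3 = 100.8 kWh
Account for depth of discharge:
  Cap = total_energy / DOD = 100.8 / 0.77
  Cap = 130.91 kWh

130.91


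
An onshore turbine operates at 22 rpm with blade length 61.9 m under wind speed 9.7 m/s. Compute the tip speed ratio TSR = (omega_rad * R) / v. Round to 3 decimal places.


Convert rotational speed to rad/s:
  omega = 22 * 2 * pi / 60 = 2.3038 rad/s
Compute tip speed:
  v_tip = omega * R = 2.3038 * 61.9 = 142.607 m/s
Tip speed ratio:
  TSR = v_tip / v_wind = 142.607 / 9.7 = 14.702

14.702


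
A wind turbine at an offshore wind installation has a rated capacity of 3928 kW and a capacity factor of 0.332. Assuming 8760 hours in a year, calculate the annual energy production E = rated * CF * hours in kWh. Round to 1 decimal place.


Annual energy = rated_kW * capacity_factor * hours_per_year
Given: P_rated = 3928 kW, CF = 0.332, hours = 8760
E = 3928 * 0.332 * 8760
E = 11423881.0 kWh

11423881.0


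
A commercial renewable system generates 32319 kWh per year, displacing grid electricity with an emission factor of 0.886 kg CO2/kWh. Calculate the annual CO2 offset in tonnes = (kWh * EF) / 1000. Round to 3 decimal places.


CO2 offset in kg = generation * emission_factor
CO2 offset = 32319 * 0.886 = 28634.63 kg
Convert to tonnes:
  CO2 offset = 28634.63 / 1000 = 28.635 tonnes

28.635


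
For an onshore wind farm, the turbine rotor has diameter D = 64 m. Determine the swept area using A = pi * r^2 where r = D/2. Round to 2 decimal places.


Compute the rotor radius:
  r = D / 2 = 64 / 2 = 32.0 m
Calculate swept area:
  A = pi * r^2 = pi * 32.0^2
  A = 3216.99 m^2

3216.99


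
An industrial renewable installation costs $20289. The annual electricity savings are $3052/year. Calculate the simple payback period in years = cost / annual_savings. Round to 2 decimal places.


Simple payback period = initial cost / annual savings
Payback = 20289 / 3052
Payback = 6.65 years

6.65


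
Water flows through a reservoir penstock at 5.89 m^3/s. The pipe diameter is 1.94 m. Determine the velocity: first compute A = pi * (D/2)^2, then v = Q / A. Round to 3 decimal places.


Compute pipe cross-sectional area:
  A = pi * (D/2)^2 = pi * (1.94/2)^2 = 2.9559 m^2
Calculate velocity:
  v = Q / A = 5.89 / 2.9559
  v = 1.993 m/s

1.993


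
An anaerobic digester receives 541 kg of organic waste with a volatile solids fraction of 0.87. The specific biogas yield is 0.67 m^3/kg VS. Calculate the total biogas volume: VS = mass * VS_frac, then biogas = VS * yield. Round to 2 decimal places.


Compute volatile solids:
  VS = mass * VS_fraction = 541 * 0.87 = 470.67 kg
Calculate biogas volume:
  Biogas = VS * specific_yield = 470.67 * 0.67
  Biogas = 315.35 m^3

315.35


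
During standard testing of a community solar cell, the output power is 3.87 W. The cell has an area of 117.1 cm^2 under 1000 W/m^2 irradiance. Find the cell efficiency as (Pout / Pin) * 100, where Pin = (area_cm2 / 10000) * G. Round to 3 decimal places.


First compute the input power:
  Pin = area_cm2 / 10000 * G = 117.1 / 10000 * 1000 = 11.71 W
Then compute efficiency:
  Efficiency = (Pout / Pin) * 100 = (3.87 / 11.71) * 100
  Efficiency = 33.049%

33.049


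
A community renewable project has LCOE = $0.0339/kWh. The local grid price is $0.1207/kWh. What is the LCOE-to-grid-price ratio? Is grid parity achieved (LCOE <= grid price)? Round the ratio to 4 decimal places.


Compare LCOE to grid price:
  LCOE = $0.0339/kWh, Grid price = $0.1207/kWh
  Ratio = LCOE / grid_price = 0.0339 / 0.1207 = 0.2809
  Grid parity achieved (ratio <= 1)? yes

0.2809


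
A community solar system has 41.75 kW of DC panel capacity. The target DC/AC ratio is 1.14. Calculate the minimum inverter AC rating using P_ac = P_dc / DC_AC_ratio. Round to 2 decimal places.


The inverter AC capacity is determined by the DC/AC ratio.
Given: P_dc = 41.75 kW, DC/AC ratio = 1.14
P_ac = P_dc / ratio = 41.75 / 1.14
P_ac = 36.62 kW

36.62


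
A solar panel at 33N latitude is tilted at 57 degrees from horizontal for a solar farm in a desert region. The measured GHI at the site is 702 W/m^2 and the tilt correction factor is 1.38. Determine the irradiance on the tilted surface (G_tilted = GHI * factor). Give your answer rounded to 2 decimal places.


Identify the given values:
  GHI = 702 W/m^2, tilt correction factor = 1.38
Apply the formula G_tilted = GHI * factor:
  G_tilted = 702 * 1.38
  G_tilted = 968.76 W/m^2

968.76


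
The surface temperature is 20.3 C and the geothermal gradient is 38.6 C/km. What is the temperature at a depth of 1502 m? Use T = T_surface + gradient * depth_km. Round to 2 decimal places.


Convert depth to km: 1502 / 1000 = 1.502 km
Temperature increase = gradient * depth_km = 38.6 * 1.502 = 57.98 C
Temperature at depth = T_surface + delta_T = 20.3 + 57.98
T = 78.28 C

78.28


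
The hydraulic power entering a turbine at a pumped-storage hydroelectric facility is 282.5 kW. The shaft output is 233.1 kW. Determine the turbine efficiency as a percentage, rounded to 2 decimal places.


Turbine efficiency = (output power / input power) * 100
eta = (233.1 / 282.5) * 100
eta = 82.51%

82.51


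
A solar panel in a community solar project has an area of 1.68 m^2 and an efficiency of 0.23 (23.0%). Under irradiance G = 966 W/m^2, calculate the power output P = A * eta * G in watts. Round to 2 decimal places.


Use the solar power formula P = A * eta * G.
Given: A = 1.68 m^2, eta = 0.23, G = 966 W/m^2
P = 1.68 * 0.23 * 966
P = 373.26 W

373.26


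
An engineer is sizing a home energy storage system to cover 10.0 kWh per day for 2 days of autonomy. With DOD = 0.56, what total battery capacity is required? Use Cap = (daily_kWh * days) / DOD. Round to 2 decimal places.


Total energy needed = daily * days = 10.0 * 2 = 20.0 kWh
Account for depth of discharge:
  Cap = total_energy / DOD = 20.0 / 0.56
  Cap = 35.71 kWh

35.71


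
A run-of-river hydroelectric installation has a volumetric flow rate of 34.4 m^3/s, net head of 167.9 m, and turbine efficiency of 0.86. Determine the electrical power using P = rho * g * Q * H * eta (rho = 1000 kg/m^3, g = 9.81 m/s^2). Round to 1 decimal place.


Apply the hydropower formula P = rho * g * Q * H * eta
rho * g = 1000 * 9.81 = 9810.0
P = 9810.0 * 34.4 * 167.9 * 0.86
P = 48727776.8 W

48727776.8


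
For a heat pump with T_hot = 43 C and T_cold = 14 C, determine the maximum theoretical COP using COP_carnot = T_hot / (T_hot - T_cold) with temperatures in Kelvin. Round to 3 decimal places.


Convert to Kelvin:
  T_hot = 43 + 273.15 = 316.15 K
  T_cold = 14 + 273.15 = 287.15 K
Apply Carnot COP formula:
  COP = T_hot_K / (T_hot_K - T_cold_K) = 316.15 / 29.0
  COP = 10.902

10.902


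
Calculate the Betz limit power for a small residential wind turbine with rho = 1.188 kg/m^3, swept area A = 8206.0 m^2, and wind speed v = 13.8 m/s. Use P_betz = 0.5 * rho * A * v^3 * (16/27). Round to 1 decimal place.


The Betz coefficient Cp_max = 16/27 = 0.5926
v^3 = 13.8^3 = 2628.072
P_betz = 0.5 * rho * A * v^3 * Cp_max
P_betz = 0.5 * 1.188 * 8206.0 * 2628.072 * 0.5926
P_betz = 7591217.5 W

7591217.5


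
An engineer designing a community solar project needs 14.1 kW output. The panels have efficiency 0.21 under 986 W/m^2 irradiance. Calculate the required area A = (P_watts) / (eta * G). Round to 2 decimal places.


Convert target power to watts: P = 14.1 * 1000 = 14100.0 W
Compute denominator: eta * G = 0.21 * 986 = 207.06
Required area A = P / (eta * G) = 14100.0 / 207.06
A = 68.10 m^2

68.10


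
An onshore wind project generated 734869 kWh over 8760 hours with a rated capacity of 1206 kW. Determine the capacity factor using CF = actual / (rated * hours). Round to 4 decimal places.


Capacity factor = actual output / maximum possible output
Maximum possible = rated * hours = 1206 * 8760 = 10564560 kWh
CF = 734869 / 10564560
CF = 0.0696

0.0696


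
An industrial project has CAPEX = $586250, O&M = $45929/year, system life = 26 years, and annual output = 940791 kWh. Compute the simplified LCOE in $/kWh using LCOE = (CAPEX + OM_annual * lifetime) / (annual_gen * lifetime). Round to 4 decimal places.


Total cost = CAPEX + OM * lifetime = 586250 + 45929 * 26 = 586250 + 1194154 = 1780404
Total generation = annual * lifetime = 940791 * 26 = 24460566 kWh
LCOE = 1780404 / 24460566
LCOE = 0.0728 $/kWh

0.0728


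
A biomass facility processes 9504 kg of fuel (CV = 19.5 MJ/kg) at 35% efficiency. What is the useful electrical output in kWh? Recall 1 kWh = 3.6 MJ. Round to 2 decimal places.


Total energy = mass * CV = 9504 * 19.5 = 185328.0 MJ
Useful energy = total * eta = 185328.0 * 0.35 = 64864.8 MJ
Convert to kWh: 64864.8 / 3.6
Useful energy = 18018.00 kWh

18018.00


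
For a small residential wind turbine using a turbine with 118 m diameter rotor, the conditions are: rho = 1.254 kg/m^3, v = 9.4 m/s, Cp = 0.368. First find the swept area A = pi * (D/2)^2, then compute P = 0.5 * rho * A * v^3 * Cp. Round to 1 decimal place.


Step 1 -- Compute swept area:
  A = pi * (D/2)^2 = pi * (118/2)^2 = 10935.88 m^2
Step 2 -- Apply wind power equation:
  P = 0.5 * rho * A * v^3 * Cp
  v^3 = 9.4^3 = 830.584
  P = 0.5 * 1.254 * 10935.88 * 830.584 * 0.368
  P = 2095814.4 W

2095814.4


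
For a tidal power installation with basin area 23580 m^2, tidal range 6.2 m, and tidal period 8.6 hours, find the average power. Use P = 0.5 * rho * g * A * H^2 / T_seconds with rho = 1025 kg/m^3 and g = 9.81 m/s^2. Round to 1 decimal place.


Convert period to seconds: T = 8.6 * 3600 = 30960.0 s
H^2 = 6.2^2 = 38.44
P = 0.5 * rho * g * A * H^2 / T
P = 0.5 * 1025 * 9.81 * 23580 * 38.44 / 30960.0
P = 147193.7 W

147193.7


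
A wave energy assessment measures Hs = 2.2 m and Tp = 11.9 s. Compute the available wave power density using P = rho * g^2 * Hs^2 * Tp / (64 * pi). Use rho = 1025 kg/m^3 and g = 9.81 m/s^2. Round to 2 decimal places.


Apply wave power formula:
  g^2 = 9.81^2 = 96.2361
  Hs^2 = 2.2^2 = 4.84
  Numerator = rho * g^2 * Hs^2 * Tp = 1025 * 96.2361 * 4.84 * 11.9 = 5681384.78
  Denominator = 64 * pi = 201.0619
  P = 5681384.78 / 201.0619 = 28256.89 W/m

28256.89


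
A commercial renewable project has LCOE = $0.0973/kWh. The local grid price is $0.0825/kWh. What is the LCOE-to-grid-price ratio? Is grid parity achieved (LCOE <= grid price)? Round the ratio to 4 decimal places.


Compare LCOE to grid price:
  LCOE = $0.0973/kWh, Grid price = $0.0825/kWh
  Ratio = LCOE / grid_price = 0.0973 / 0.0825 = 1.1794
  Grid parity achieved (ratio <= 1)? no

1.1794


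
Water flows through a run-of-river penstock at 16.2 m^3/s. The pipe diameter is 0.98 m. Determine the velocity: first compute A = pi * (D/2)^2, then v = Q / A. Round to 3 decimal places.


Compute pipe cross-sectional area:
  A = pi * (D/2)^2 = pi * (0.98/2)^2 = 0.7543 m^2
Calculate velocity:
  v = Q / A = 16.2 / 0.7543
  v = 21.477 m/s

21.477


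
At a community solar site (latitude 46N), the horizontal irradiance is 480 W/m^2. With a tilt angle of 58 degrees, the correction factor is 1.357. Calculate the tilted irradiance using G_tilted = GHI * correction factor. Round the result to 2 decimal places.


Identify the given values:
  GHI = 480 W/m^2, tilt correction factor = 1.357
Apply the formula G_tilted = GHI * factor:
  G_tilted = 480 * 1.357
  G_tilted = 651.36 W/m^2

651.36


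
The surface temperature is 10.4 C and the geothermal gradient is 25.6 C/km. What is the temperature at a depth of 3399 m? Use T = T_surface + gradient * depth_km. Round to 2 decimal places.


Convert depth to km: 3399 / 1000 = 3.399 km
Temperature increase = gradient * depth_km = 25.6 * 3.399 = 87.01 C
Temperature at depth = T_surface + delta_T = 10.4 + 87.01
T = 97.41 C

97.41


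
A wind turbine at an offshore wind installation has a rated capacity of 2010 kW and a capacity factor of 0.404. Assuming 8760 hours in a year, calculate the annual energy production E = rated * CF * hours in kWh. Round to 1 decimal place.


Annual energy = rated_kW * capacity_factor * hours_per_year
Given: P_rated = 2010 kW, CF = 0.404, hours = 8760
E = 2010 * 0.404 * 8760
E = 7113470.4 kWh

7113470.4


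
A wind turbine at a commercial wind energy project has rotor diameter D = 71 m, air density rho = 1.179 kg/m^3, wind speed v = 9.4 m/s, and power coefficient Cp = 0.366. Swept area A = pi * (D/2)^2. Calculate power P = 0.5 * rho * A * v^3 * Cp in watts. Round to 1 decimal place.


Step 1 -- Compute swept area:
  A = pi * (D/2)^2 = pi * (71/2)^2 = 3959.19 m^2
Step 2 -- Apply wind power equation:
  P = 0.5 * rho * A * v^3 * Cp
  v^3 = 9.4^3 = 830.584
  P = 0.5 * 1.179 * 3959.19 * 830.584 * 0.366
  P = 709504.3 W

709504.3


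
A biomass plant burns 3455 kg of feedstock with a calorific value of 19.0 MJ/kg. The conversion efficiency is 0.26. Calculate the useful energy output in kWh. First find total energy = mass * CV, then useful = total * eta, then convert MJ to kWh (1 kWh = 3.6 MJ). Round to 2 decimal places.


Total energy = mass * CV = 3455 * 19.0 = 65645.0 MJ
Useful energy = total * eta = 65645.0 * 0.26 = 17067.7 MJ
Convert to kWh: 17067.7 / 3.6
Useful energy = 4741.03 kWh

4741.03


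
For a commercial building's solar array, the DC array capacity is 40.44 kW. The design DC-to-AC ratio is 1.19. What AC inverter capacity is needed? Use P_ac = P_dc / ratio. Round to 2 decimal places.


The inverter AC capacity is determined by the DC/AC ratio.
Given: P_dc = 40.44 kW, DC/AC ratio = 1.19
P_ac = P_dc / ratio = 40.44 / 1.19
P_ac = 33.98 kW

33.98


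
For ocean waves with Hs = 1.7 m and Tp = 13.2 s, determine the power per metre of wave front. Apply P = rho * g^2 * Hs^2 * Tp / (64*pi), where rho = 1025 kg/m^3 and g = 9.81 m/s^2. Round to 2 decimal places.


Apply wave power formula:
  g^2 = 9.81^2 = 96.2361
  Hs^2 = 1.7^2 = 2.89
  Numerator = rho * g^2 * Hs^2 * Tp = 1025 * 96.2361 * 2.89 * 13.2 = 3762995.11
  Denominator = 64 * pi = 201.0619
  P = 3762995.11 / 201.0619 = 18715.60 W/m

18715.60


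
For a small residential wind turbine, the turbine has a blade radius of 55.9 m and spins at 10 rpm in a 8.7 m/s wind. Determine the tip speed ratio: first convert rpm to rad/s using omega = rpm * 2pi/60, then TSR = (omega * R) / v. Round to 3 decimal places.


Convert rotational speed to rad/s:
  omega = 10 * 2 * pi / 60 = 1.0472 rad/s
Compute tip speed:
  v_tip = omega * R = 1.0472 * 55.9 = 58.538 m/s
Tip speed ratio:
  TSR = v_tip / v_wind = 58.538 / 8.7 = 6.729

6.729


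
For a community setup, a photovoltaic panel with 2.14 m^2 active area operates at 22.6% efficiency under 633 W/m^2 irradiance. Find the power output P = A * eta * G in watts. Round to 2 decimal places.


Use the solar power formula P = A * eta * G.
Given: A = 2.14 m^2, eta = 0.226, G = 633 W/m^2
P = 2.14 * 0.226 * 633
P = 306.14 W

306.14


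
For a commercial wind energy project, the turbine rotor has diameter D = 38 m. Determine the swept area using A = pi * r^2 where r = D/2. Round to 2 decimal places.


Compute the rotor radius:
  r = D / 2 = 38 / 2 = 19.0 m
Calculate swept area:
  A = pi * r^2 = pi * 19.0^2
  A = 1134.11 m^2

1134.11


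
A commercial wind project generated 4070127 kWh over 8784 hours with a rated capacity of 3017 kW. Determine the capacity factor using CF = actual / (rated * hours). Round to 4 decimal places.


Capacity factor = actual output / maximum possible output
Maximum possible = rated * hours = 3017 * 8784 = 26501328 kWh
CF = 4070127 / 26501328
CF = 0.1536

0.1536
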